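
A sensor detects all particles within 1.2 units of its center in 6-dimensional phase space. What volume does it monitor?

The n-ball volume is π^(n/2)·r^n/Γ(n/2+1). With n=6, r=1.2: V ≈ 15.4307.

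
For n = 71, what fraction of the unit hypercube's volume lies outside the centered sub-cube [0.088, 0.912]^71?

1 - (1 - 2·0.088)^71 = 1 - 0.824^71 ≈ 0.9999989264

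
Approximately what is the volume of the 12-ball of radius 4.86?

The n-ball volume is π^(n/2)·r^n/Γ(n/2+1). With n=12, r=4.86: V ≈ 2.31847e+08.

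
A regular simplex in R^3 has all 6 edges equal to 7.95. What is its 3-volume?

Volume = (√2/12) · 7.95³ = 59.2155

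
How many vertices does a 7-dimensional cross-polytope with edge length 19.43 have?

The 7-dimensional cross-polytope has 2n = 2·7 = 14 vertices.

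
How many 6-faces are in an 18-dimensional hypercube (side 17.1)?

An n-cube has C(n,k)·2^(n-k) k-faces. Here C(18,6)·2^12 = 18564·4096 = 76038144.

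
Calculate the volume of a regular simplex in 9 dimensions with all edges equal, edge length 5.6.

V = (5.6^9 / 9!) · √((9+1) / 2^9) ≈ 2.0859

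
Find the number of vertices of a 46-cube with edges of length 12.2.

An n-cube has 2^n vertices; for n = 46 that is 2^46 = 70368744177664.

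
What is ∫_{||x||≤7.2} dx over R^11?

Volume = π^{11/2}·(7.2)^11/Γ(13/2) ≈ 5.07881e+09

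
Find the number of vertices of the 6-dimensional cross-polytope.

Number of vertices = 2n = 12.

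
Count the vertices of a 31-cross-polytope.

The 31-dimensional cross-polytope has 2n = 2·31 = 62 vertices.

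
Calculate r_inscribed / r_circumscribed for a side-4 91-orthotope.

r_in / r_out = (4/2) / (4√91/2) = 1/√91 ≈ 0.104828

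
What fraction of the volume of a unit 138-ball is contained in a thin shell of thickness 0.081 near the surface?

1 - (1-0.081)^138 ≈ 0.999991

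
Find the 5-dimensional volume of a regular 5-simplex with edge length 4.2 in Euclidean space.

V_5 = √(6) · 4.2^5 / (5! · 2^(5/2)) ≈ 4.71591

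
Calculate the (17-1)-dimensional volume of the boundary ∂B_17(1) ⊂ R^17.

S_17(1) = 2·π^(17/2)·(1)^16 / Γ(17/2) = 512·π^8/2027025 ≈ 2.39668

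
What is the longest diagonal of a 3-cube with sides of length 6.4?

||(6.4,6.4,...,6.4)|| = √(3)·6.4 ≈ 11.0851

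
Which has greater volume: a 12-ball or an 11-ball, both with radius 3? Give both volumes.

V_12(3) ≈ 709613. V_11(3) ≈ 333763. The 12-ball is larger.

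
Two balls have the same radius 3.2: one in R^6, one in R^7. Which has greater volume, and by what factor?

V_6(3.2) ≈ 5548.79, V_7(3.2) ≈ 16234.2. The 7-ball is larger by a factor of 2.926.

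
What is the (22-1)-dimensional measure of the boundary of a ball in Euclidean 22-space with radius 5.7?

S = n·V_n(r)/r = 22·V_22(5.7)/5.7 (volume-to-surface relation), giving 1.2114e+15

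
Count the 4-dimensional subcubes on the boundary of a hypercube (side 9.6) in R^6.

f_4(6-cube) = (6 choose 4) · 2^2 = 60.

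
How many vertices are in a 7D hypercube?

f_0(7-cube) = (7 choose 0) · 2^7 = 128.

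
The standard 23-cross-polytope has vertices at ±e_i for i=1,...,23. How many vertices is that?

The vertices are ±e_1, ..., ±e_23, so there are 2·23 = 46.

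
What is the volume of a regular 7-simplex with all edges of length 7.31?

For a regular n-simplex with edge a, V = (a^n / n!)·√((n+1)/2^n). With a=7.31, n=7: V ≈ 55.3262.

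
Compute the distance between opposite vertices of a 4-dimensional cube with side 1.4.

||(1.4,1.4,...,1.4)|| = √(4)·1.4 = 2.8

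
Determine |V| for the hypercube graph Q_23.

The 23-cube has 2^23 = 8388608 vertices.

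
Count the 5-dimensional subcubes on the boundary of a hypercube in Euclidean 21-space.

Choose 5 of 21 axes to span the face (C(21,5) = 20349 ways), then fix each of the remaining 16 coordinates at one of its two extreme values (2^16 = 65536 ways): 20349·65536 = 1333592064.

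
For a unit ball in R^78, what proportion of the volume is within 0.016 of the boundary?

Shell fraction = 1 - (1-0.016)^78 ≈ 0.715804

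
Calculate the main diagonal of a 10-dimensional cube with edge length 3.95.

||(3.95,3.95,...,3.95)|| = √(10)·3.95 ≈ 12.491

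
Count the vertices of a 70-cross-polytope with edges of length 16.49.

The 70-dimensional cross-polytope has 2n = 2·70 = 140 vertices.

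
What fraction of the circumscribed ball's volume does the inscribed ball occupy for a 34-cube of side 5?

V_in / V_out = (r_in/r_out)^34 = (1/√34)^34 = 34^(-34/2) ≈ 9.22271e-27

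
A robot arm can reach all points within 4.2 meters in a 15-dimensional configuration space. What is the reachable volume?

V_15(4.2) = π^(15/2) · (4.2)^15 / Γ(15/2 + 1) ≈ 8.5147e+08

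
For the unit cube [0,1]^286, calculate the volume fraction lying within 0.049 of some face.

1 - (1 - 2·0.049)^286 = 1 - 0.902^286 ≈ 1 - 1.546e-13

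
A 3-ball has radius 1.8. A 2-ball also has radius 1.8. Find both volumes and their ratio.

V_3(1.8) ≈ 24.429. V_2(1.8) ≈ 10.1788. Ratio V_3/V_2 ≈ 2.4.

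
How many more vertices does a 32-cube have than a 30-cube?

The 32-cube has 2^32 = 4294967296 vertices. The 30-cube has 2^30 = 1073741824 vertices. Difference: 4294967296 - 1073741824 = 3221225472.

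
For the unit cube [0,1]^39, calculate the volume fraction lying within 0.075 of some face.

1 - (1 - 2·0.075)^39 = 1 - 0.85^39 ≈ 0.998233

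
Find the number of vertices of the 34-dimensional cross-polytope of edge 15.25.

The 34-dimensional cross-polytope has 2n = 2·34 = 68 vertices.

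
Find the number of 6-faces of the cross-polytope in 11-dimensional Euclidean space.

Number of 6-faces = 2^(6+1) · C(11,6+1) = 128 · 330 = 42240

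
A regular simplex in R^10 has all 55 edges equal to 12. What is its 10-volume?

V = (12^10 / 10!) · √((10+1) / 2^10) ≈ 1768.46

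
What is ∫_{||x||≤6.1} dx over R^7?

Volume = π^{7/2}·(6.1)^7/Γ(9/2) ≈ 1.48487e+06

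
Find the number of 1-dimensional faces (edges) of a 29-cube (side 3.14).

An n-cube has n·2^(n-1) edges. With n = 29: 29·268435456 = 7784628224.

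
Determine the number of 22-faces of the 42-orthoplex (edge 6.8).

Each 22-face is the convex hull of 23 vertices, one chosen as ±e_i from each of 23 distinct axes: 2^23·C(42,23) = 3747822946379366400.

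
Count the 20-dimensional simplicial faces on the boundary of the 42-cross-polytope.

f_20(42-orthoplex) = 2^21 · (42 choose 21) = 1128808577897594880.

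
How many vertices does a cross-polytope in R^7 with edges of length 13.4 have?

Each 0-face is the convex hull of 1 vertex, one chosen as ±e_i from each of 1 distinct axis: 2^1·C(7,1) = 14.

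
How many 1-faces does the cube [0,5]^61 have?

Each of the 2^61 = 2305843009213693952 vertices has degree 61; total edges = 61·2^61/2 = 70328211781017665536.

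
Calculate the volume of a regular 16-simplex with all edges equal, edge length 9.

V = (9^16 / 16!) · √((16+1) / 2^16) ≈ 1.42641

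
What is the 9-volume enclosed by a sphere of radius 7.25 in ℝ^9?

The n-ball volume is π^(n/2)·r^n/Γ(n/2+1). With n=9, r=7.25: V ≈ 1.82541e+08.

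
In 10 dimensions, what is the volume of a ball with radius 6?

V = 2519424·π^5/5 ≈ 1.54199e+08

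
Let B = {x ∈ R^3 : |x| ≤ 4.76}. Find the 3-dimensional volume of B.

Volume = π^{3/2}·(4.76)^3/Γ(5/2) ≈ 451.762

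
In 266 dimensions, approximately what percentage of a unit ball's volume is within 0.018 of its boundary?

1 - (1-0.018)^266 ≈ 0.992026 ≈ 99.20%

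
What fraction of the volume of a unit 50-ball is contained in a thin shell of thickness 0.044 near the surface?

Shell fraction = 1 - (1-0.044)^50 ≈ 0.894587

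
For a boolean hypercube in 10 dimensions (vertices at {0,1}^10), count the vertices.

The 10-cube has 2^10 = 1024 vertices.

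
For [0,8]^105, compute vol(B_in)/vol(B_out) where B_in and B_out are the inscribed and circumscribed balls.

Volume scales as r^n, and r_in/r_out = 1/√105, giving (1/√105)^105 ≈ 7.71901e-107.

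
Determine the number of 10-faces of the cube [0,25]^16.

f_10(16-cube) = (16 choose 10) · 2^6 = 512512.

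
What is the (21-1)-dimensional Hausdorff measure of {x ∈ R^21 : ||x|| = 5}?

The surface area of an n-ball is 2π^(n/2) r^(n-1) / Γ(n/2). For n=21, r=5: 7812500000000000·π^10/26189163 ≈ 2.79362e+13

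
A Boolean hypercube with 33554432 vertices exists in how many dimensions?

Since 2^n = 33554432, we have n = 25.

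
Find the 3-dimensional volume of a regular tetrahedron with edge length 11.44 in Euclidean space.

Volume = (√2/12) · 11.44³ = 176.446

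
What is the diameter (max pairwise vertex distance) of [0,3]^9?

||(3,3,...,3)|| = √(9)·3 = 9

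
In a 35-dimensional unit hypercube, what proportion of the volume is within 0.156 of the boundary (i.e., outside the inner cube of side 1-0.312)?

Shell fraction = 1 - (1-0.312)^35 ≈ 0.9999979318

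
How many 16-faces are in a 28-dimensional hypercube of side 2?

f_16(28-cube) = (28 choose 16) · 2^12 = 124607508480.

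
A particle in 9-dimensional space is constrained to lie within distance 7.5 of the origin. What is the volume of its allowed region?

The n-ball volume is π^(n/2)·r^n/Γ(n/2+1). With n=9, r=7.5: V = 284765625·π^4/112 ≈ 2.47668e+08.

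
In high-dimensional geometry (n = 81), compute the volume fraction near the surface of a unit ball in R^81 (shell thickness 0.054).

1 - (1-0.054)^81 ≈ 0.988852 ≈ 98.89%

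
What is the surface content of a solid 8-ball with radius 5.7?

The surface area of an n-ball is 2π^(n/2) r^(n-1) / Γ(n/2). For n=8, r=5.7: 6.34749e+06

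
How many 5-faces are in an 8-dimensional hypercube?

An n-cube has C(n,k)·2^(n-k) k-faces. Here C(8,5)·2^3 = 56·8 = 448.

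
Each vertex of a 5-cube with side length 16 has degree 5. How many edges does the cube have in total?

An n-cube has n·2^(n-1) edges. With n = 5: 5·16 = 80.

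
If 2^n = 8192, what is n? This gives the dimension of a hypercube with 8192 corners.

n = log_2(8192) = 13.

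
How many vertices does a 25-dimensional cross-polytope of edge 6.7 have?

An n-cross-polytope has 2n vertices; here n = 25, giving 50.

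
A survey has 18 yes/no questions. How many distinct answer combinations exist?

An n-cube has 2^n vertices; for n = 18 that is 2^18 = 262144.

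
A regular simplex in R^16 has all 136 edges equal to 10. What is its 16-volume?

For a regular n-simplex with edge a, V = (a^n / n!)·√((n+1)/2^n). With a=10, n=16: V ≈ 7.69777.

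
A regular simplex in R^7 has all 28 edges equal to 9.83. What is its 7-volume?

V = (9.83^7 / 7!) · √((7+1) / 2^7) ≈ 439.931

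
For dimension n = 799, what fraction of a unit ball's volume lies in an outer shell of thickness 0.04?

1 - (1-0.04)^799 ≈ 1 - 6.835e-15 ≈ (100 - 6.88e-13)%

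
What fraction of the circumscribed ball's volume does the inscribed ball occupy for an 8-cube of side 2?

V_in / V_out = (r_in/r_out)^8 = (1/√8)^8 = 8^(-8/2) ≈ 0.000244141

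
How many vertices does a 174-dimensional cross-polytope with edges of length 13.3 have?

Number of vertices = 2n = 348.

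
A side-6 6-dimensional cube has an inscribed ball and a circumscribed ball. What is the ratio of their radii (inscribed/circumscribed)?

For an n-cube of any side s, the inradius is s/2 and the circumradius is s√n/2, so the ratio is 1/√6 ≈ 0.408248.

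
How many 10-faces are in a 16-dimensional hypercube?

An n-cube has C(n,k)·2^(n-k) k-faces. Here C(16,10)·2^6 = 8008·64 = 512512.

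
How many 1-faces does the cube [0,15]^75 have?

Number of 1-faces = C(75,1)·2^(75-1) = 75·18889465931478580854784 = 1416709944860893564108800.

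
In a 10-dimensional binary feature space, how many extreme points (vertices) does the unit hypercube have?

The 10-cube has 2^10 = 1024 vertices.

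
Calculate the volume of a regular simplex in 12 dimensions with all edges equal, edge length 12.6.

Volume = 12.6^12 · √(13/2^12) / 12! ≈ 1883.22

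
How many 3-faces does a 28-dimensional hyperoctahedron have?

Number of 3-faces = 2^(3+1) · C(28,3+1) = 16 · 20475 = 327600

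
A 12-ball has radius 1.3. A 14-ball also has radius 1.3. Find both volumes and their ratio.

V_12(1.3) ≈ 31.1091. V_14(1.3) ≈ 23.5953. Ratio V_12/V_14 ≈ 1.318.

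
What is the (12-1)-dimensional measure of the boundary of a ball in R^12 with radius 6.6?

|∂B_12(6.6)| ≈ 1.65856e+10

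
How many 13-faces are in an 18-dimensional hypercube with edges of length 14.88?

An n-cube has C(n,k)·2^(n-k) k-faces. Here C(18,13)·2^5 = 8568·32 = 274176.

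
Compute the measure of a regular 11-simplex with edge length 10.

V = (10^11 / 11!) · √((11+1) / 2^11) ≈ 191.765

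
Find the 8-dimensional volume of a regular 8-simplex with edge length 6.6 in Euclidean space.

For a regular n-simplex with edge a, V = (a^n / n!)·√((n+1)/2^n). With a=6.6, n=8: V ≈ 16.743.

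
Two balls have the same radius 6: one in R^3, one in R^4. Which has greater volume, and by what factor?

V_3(6) ≈ 904.779, V_4(6) ≈ 6395.5. The 4-ball is larger by a factor of 7.069.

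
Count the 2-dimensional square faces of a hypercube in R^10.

f_2(10-cube) = (10 choose 2) · 2^8 = 11520.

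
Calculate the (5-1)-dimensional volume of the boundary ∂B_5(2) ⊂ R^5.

The surface area of an n-ball is 2π^(n/2) r^(n-1) / Γ(n/2). For n=5, r=2: 128·π^2/3 ≈ 421.103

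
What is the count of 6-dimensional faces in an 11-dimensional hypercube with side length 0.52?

f_6(11-cube) = (11 choose 6) · 2^5 = 14784.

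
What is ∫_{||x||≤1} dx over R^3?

V_3(1) = π^(3/2) · (1)^3 / Γ(3/2 + 1) = 4·π/3 ≈ 4.18879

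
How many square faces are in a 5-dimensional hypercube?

An n-cube has C(n,k)·2^(n-k) k-faces. Here C(5,2)·2^3 = 10·8 = 80.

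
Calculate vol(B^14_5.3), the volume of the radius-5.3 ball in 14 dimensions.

V_14(5.3) = π^(14/2) · (5.3)^14 / Γ(14/2 + 1) ≈ 8.26953e+09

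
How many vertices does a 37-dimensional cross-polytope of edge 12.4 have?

An n-cross-polytope has 2n vertices; here n = 37, giving 74.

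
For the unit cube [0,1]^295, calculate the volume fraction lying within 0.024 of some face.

Shell fraction = 1 - (1-0.048)^295 ≈ 0.9999995012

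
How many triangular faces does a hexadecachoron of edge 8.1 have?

Number of 2-faces = 2^(2+1) · C(4,2+1) = 8 · 4 = 32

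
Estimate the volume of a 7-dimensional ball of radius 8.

Volume = π^{7/2}·(8)^7/Γ(9/2) = 33554432·π^3/105 ≈ 9.90855e+06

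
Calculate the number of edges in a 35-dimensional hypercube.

An n-cube has n·2^(n-1) edges. With n = 35: 35·17179869184 = 601295421440.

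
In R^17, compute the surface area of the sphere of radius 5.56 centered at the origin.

S = n·V_n(r)/r = 17·V_17(5.56)/5.56 (volume-to-surface relation), giving 1.99897e+12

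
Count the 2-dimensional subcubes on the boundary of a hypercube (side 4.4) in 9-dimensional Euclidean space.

f_2(9-cube) = (9 choose 2) · 2^7 = 4608.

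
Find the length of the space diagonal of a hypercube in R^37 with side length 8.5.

The space diagonal of an n-cube of side s is s√n. Here 8.5·√37 ≈ 51.7035.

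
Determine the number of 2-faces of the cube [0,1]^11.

f_2(11-cube) = (11 choose 2) · 2^9 = 28160.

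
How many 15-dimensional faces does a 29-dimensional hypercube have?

Number of 15-faces = C(29,15) · 2^(29-15) = 77558760 · 16384 = 1270722723840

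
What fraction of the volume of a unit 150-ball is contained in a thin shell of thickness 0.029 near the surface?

V(inner)/V(outer) = ((1-0.029)/1)^150 ≈ 0.0121, so the shell fraction is 0.987897.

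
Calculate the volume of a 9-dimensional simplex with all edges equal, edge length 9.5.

V = (9.5^9 / 9!) · √((9+1) / 2^9) ≈ 242.725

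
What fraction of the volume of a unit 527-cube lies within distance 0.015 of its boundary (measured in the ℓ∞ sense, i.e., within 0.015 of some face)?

Shell fraction = 1 - (1-0.03)^527 ≈ 0.9999998932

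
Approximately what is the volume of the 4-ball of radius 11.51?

The n-ball volume is π^(n/2)·r^n/Γ(n/2+1). With n=4, r=11.51: V ≈ 86610.6.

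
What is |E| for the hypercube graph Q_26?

Each of the 2^26 = 67108864 vertices has degree 26; total edges = 26·2^26/2 = 872415232.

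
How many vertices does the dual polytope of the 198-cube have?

The vertices are ±e_1, ..., ±e_198, so there are 2·198 = 396.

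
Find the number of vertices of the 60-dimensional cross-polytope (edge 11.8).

The vertices are ±e_1, ..., ±e_60, so there are 2·60 = 120.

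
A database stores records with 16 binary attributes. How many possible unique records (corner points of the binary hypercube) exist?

Each vertex is a binary string of length 16, so there are 2^16 = 65536.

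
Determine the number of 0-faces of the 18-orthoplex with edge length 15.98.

Each 0-face is the convex hull of 1 vertex, one chosen as ±e_i from each of 1 distinct axis: 2^1·C(18,1) = 36.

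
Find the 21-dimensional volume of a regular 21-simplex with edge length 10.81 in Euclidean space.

Volume = 10.81^21 · √(22/2^21) / 21! ≈ 0.325381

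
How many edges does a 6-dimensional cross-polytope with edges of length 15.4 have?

Each 1-face is the convex hull of 2 vertices, one chosen as ±e_i from each of 2 distinct axes: 2^2·C(6,2) = 60.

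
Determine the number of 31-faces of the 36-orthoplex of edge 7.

Number of 31-faces = 2^(31+1) · C(36,31+1) = 4294967296 · 58905 = 252995048570880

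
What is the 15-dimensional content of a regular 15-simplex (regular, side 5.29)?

V_15 = √(16) · 5.29^15 / (15! · 2^(15/2)) ≈ 0.00120135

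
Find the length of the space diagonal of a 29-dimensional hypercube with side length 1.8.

||(1.8,1.8,...,1.8)|| = √(29)·1.8 ≈ 9.6933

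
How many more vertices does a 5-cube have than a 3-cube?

The 5-cube has 2^5 = 32 vertices. The 3-cube has 2^3 = 8 vertices. Difference: 32 - 8 = 24.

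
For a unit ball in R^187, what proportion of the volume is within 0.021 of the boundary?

1 - (1-0.021)^187 ≈ 0.981104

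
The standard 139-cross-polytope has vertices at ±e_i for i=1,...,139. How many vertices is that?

The vertices are ±e_1, ..., ±e_139, so there are 2·139 = 278.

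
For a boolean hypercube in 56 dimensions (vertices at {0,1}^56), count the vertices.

Number of vertices = 2^56 = 72057594037927936.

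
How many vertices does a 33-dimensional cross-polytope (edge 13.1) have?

The vertices are ±e_1, ..., ±e_33, so there are 2·33 = 66.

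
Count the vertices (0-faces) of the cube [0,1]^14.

The 14-cube has 2^14 = 16384 vertices.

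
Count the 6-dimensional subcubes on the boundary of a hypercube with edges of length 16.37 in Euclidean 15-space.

f_6(15-cube) = (15 choose 6) · 2^9 = 2562560.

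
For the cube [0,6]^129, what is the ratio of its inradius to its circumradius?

Ratio = (s/2)/(s√129/2) = 129^(-1/2) ≈ 0.0880451.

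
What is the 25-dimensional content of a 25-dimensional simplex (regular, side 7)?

For a regular n-simplex with edge a, V = (a^n / n!)·√((n+1)/2^n). With a=7, n=25: V ≈ 7.61057e-08.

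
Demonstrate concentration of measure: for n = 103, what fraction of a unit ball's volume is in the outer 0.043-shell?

1 - (1-0.043)^103 ≈ 0.989187 ≈ 98.92%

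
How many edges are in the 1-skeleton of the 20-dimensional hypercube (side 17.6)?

An n-cube has n·2^(n-1) edges. With n = 20: 20·524288 = 10485760.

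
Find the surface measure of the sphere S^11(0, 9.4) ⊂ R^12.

S = n·V_n(r)/r = 12·V_12(9.4)/9.4 (volume-to-surface relation), giving 8.11249e+11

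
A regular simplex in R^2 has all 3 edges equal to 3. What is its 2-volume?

Area = (√3/4) · 3² = 3.89711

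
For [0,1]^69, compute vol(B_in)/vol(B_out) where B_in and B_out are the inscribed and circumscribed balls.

The radii are 1/2 and 1√69/2, so the volume ratio is (1/√69)^69 = 69^{-69/2} ≈ 3.62833e-64.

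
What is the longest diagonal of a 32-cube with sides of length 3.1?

Diagonal = √32 · 3.1 ≈ 17.5362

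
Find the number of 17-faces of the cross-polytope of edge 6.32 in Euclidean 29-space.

Number of 17-faces = 2^(17+1) · C(29,17+1) = 262144 · 34597290 = 9069471989760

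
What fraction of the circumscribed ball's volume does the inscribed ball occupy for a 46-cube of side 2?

The radii are 2/2 and 2√46/2, so the volume ratio is (1/√46)^46 = 46^{-46/2} ≈ 5.70913e-39.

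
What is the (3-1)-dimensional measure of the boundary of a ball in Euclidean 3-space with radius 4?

S_3(4) = 2·π^(3/2)·(4)^2 / Γ(3/2) = 4πr² = 4π·(4)² ≈ 201.062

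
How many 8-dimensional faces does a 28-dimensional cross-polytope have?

An n-cross-polytope has 2^(k+1)·C(n,k+1) k-faces. Here 2^9·C(28,9) = 512·6906900 = 3536332800.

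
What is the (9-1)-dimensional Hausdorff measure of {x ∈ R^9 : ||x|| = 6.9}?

|∂B_9(6.9)| ≈ 1.52529e+08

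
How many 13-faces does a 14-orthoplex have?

Each 13-face is the convex hull of 14 vertices, one chosen as ±e_i from each of 14 distinct axes: 2^14·C(14,14) = 16384.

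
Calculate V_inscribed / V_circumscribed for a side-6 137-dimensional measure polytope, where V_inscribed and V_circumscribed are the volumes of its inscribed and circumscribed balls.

V_in / V_out = (r_in/r_out)^137 = (1/√137)^137 = 137^(-137/2) ≈ 4.31163e-147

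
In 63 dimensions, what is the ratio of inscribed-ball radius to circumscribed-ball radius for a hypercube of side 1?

Ratio = (s/2)/(s√63/2) = 63^(-1/2) ≈ 0.125988.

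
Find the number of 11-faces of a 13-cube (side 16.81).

An n-cube has C(n,k)·2^(n-k) k-faces. Here C(13,11)·2^2 = 78·4 = 312.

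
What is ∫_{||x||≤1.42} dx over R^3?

Volume = π^{3/2}·(1.42)^3/Γ(5/2) ≈ 11.9937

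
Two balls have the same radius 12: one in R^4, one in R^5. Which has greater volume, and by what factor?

V_4(12) ≈ 102328, V_5(12) ≈ 1.3098e+06. The 5-ball is larger by a factor of 12.8.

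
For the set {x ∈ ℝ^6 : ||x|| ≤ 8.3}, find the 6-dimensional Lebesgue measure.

V_6(8.3) = π^(6/2) · (8.3)^6 / Γ(6/2 + 1) ≈ 1.68953e+06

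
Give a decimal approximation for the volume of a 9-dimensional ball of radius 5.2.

The n-ball volume is π^(n/2)·r^n/Γ(n/2+1). With n=9, r=5.2: V ≈ 9.16954e+06.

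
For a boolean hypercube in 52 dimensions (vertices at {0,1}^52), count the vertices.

The 52-cube has 2^52 = 4503599627370496 vertices.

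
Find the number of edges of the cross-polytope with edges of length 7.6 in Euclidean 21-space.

f_1(21-orthoplex) = 2^2 · (21 choose 2) = 840.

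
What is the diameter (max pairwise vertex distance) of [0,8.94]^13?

The space diagonal of an n-cube of side s is s√n. Here 8.94·√13 ≈ 32.2336.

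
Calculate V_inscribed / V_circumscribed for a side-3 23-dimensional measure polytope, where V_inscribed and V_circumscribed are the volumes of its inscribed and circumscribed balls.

V_in / V_out = (r_in/r_out)^23 = (1/√23)^23 = 23^(-23/2) ≈ 2.18842e-16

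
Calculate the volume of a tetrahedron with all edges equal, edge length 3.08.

Volume = (√2/12) · 3.08³ = 3.44339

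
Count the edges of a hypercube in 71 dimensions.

An n-cube has n·2^(n-1) edges. With n = 71: 71·1180591620717411303424 = 83822005070936202543104.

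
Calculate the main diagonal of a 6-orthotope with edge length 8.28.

The space diagonal of an n-cube of side s is s√n. Here 8.28·√6 ≈ 20.2818.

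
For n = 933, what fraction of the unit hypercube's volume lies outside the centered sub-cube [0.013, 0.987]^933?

The inner cube has side 1-2·0.013 = 0.974 and volume (0.974)^933 ≈ 2.116e-11, so the shell holds 1 - 2.116e-11 of the volume.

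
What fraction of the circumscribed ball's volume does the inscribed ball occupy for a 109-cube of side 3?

Volume scales as r^n, and r_in/r_out = 1/√109, giving (1/√109)^109 ≈ 9.12548e-112.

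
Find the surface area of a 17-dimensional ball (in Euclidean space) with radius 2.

S_17(2) = 2·π^(17/2)·(2)^16 / Γ(17/2) = 33554432·π^8/2027025 ≈ 157069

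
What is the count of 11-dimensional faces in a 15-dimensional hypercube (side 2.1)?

f_11(15-cube) = (15 choose 11) · 2^4 = 21840.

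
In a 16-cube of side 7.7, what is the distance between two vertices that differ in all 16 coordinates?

The space diagonal of an n-cube of side s is s√n. Here 7.7·√16 = 30.8.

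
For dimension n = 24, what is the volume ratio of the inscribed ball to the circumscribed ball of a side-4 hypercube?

Volume scales as r^n, and r_in/r_out = 1/√24, giving (1/√24)^24 ≈ 2.7382e-17.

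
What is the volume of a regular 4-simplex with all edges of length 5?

V_4 = √(5) · 5^4 / (4! · 2^(4/2)) ≈ 14.5577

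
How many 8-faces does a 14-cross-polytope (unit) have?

Each 8-face is the convex hull of 9 vertices, one chosen as ±e_i from each of 9 distinct axes: 2^9·C(14,9) = 1025024.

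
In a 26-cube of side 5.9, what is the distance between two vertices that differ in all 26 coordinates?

||(5.9,5.9,...,5.9)|| = √(26)·5.9 ≈ 30.0842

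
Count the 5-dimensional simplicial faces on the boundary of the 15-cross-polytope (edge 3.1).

Number of 5-faces = 2^(5+1) · C(15,5+1) = 64 · 5005 = 320320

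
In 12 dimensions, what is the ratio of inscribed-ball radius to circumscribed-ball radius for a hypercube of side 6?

For an n-cube of any side s, the inradius is s/2 and the circumradius is s√n/2, so the ratio is 1/√12 ≈ 0.288675.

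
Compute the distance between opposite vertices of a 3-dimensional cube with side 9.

Diagonal = √3 · 9 ≈ 15.5885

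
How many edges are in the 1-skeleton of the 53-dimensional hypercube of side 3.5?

Each of the 2^53 = 9007199254740992 vertices has degree 53; total edges = 53·2^53/2 = 238690780250636288.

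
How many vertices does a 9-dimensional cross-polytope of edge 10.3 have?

Number of 0-faces = 2^(0+1) · C(9,0+1) = 2 · 9 = 18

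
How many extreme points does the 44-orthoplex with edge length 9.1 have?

The 44-dimensional cross-polytope has 2n = 2·44 = 88 vertices.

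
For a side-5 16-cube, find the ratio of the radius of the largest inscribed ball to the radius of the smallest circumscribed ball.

Ratio = (s/2)/(s√16/2) = 16^(-1/2) ≈ 0.25.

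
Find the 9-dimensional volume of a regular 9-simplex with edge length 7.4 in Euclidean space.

V = (7.4^9 / 9!) · √((9+1) / 2^9) ≈ 25.6264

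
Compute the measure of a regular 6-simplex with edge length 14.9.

V_6 = √(7) · 14.9^6 / (6! · 2^(6/2)) ≈ 5026.25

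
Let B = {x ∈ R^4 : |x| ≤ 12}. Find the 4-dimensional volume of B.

Volume = π^{4/2}·(12)^4/Γ(3) = 10368·π^2 ≈ 102328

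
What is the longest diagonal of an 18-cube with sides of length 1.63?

||(1.63,1.63,...,1.63)|| = √(18)·1.63 ≈ 6.9155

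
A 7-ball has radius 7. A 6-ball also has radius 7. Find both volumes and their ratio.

V_7(7) ≈ 3.89105e+06. V_6(7) ≈ 607976. Ratio V_7/V_6 ≈ 6.4.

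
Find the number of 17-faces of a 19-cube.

An n-cube has C(n,k)·2^(n-k) k-faces. Here C(19,17)·2^2 = 171·4 = 684.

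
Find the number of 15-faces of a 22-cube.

An n-cube has C(n,k)·2^(n-k) k-faces. Here C(22,15)·2^7 = 170544·128 = 21829632.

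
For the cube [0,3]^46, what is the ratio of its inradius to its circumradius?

Ratio = (s/2)/(s√46/2) = 46^(-1/2) ≈ 0.147442.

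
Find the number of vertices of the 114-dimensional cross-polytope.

Number of vertices = 2n = 228.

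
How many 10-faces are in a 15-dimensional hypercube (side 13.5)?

An n-cube has C(n,k)·2^(n-k) k-faces. Here C(15,10)·2^5 = 3003·32 = 96096.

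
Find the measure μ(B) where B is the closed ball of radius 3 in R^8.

The n-ball volume is π^(n/2)·r^n/Γ(n/2+1). With n=8, r=3: V = 2187·π^4/8 ≈ 26629.2.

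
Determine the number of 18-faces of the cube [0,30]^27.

Choose 18 of 27 axes to span the face (C(27,18) = 4686825 ways), then fix each of the remaining 9 coordinates at one of its two extreme values (2^9 = 512 ways): 4686825·512 = 2399654400.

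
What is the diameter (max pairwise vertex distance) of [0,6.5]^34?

||(6.5,6.5,...,6.5)|| = √(34)·6.5 ≈ 37.9012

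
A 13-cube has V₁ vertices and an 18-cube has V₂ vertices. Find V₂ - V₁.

V₁ = 2^13 = 8192. V₂ = 2^18 = 262144. V₂ - V₁ = 253952.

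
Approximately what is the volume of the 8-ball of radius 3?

The n-ball volume is π^(n/2)·r^n/Γ(n/2+1). With n=8, r=3: V = 2187·π^4/8 ≈ 26629.2.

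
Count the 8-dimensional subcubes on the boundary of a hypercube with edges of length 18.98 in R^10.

Choose 8 of 10 axes to span the face (C(10,8) = 45 ways), then fix each of the remaining 2 coordinates at one of its two extreme values (2^2 = 4 ways): 45·4 = 180.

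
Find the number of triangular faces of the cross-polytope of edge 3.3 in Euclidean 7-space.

An n-cross-polytope has 2^(k+1)·C(n,k+1) k-faces. Here 2^3·C(7,3) = 8·35 = 280.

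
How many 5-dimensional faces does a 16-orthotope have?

An n-cube has C(n,k)·2^(n-k) k-faces. Here C(16,5)·2^11 = 4368·2048 = 8945664.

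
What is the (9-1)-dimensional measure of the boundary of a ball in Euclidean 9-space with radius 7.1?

|∂B_9(7.1)| ≈ 1.91702e+08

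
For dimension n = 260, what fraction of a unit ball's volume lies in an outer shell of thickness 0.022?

1 - (1-0.022)^260 ≈ 0.996923 ≈ 99.69%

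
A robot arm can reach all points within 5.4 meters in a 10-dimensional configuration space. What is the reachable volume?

The n-ball volume is π^(n/2)·r^n/Γ(n/2+1). With n=10, r=5.4: V ≈ 5.37658e+07.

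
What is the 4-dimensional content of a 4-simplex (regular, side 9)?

V = (9^4 / 4!) · √((4+1) / 2^4) ≈ 152.821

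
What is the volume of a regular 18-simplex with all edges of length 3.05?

V = (3.05^18 / 18!) · √((18+1) / 2^18) ≈ 6.93686e-10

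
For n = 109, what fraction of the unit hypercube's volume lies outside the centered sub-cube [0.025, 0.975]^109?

The inner cube has side 1-2·0.025 = 0.95 and volume (0.95)^109 ≈ 0.003731, so the shell holds 0.996269 of the volume.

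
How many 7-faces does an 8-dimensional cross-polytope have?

Number of 7-faces = 2^(7+1) · C(8,7+1) = 256 · 1 = 256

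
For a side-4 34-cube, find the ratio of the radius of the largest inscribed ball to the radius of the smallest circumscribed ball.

For an n-cube of any side s, the inradius is s/2 and the circumradius is s√n/2, so the ratio is 1/√34 ≈ 0.171499.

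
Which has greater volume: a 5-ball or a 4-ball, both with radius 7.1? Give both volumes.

V_5(7.1) ≈ 94970.8. V_4(7.1) ≈ 12540.2. The 5-ball is larger.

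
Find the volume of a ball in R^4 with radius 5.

Volume = π^{4/2}·(5)^4/Γ(3) = 625·π^2/2 ≈ 3084.25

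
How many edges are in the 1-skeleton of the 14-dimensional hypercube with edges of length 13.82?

Each of the 2^14 = 16384 vertices has degree 14; total edges = 14·2^14/2 = 114688.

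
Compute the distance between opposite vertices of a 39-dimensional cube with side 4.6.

Diagonal = √39 · 4.6 ≈ 28.727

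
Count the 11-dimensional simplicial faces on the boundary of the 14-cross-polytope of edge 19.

An n-cross-polytope has 2^(k+1)·C(n,k+1) k-faces. Here 2^12·C(14,12) = 4096·91 = 372736.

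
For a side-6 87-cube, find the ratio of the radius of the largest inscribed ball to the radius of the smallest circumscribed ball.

Ratio = (s/2)/(s√87/2) = 87^(-1/2) ≈ 0.107211.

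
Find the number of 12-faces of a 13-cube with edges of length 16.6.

Number of 12-faces = C(13,12) · 2^(13-12) = 13 · 2 = 26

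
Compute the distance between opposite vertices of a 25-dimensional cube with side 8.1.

Diagonal = √25 · 8.1 = 40.5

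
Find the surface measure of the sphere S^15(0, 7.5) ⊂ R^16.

The surface area of an n-ball is 2π^(n/2) r^(n-1) / Γ(n/2). For n=16, r=7.5: 9730975341796875·π^8/1835008 ≈ 5.03173e+13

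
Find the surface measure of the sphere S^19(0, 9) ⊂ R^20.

The surface area of an n-ball is 2π^(n/2) r^(n-1) / Γ(n/2). For n=20, r=9: 16677181699666569·π^10/2240 ≈ 6.97226e+17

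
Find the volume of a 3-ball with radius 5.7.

Volume = π^{3/2}·(5.7)^3/Γ(5/2) ≈ 775.735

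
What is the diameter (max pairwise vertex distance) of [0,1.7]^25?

Diagonal = √25 · 1.7 = 8.5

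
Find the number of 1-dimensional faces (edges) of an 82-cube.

Number of 1-faces = C(82,1)·2^(82-1) = 82·2417851639229258349412352 = 198263834416799184651812864.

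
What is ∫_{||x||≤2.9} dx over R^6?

Volume = π^{6/2}·(2.9)^6/Γ(4) ≈ 3073.88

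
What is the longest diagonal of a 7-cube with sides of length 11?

||(11,11,...,11)|| = √(7)·11 ≈ 29.1033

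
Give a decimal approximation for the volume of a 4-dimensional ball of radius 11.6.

Volume = π^{4/2}·(11.6)^4/Γ(3) ≈ 89351.5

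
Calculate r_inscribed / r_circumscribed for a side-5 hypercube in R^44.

For an n-cube of any side s, the inradius is s/2 and the circumradius is s√n/2, so the ratio is 1/√44 ≈ 0.150756.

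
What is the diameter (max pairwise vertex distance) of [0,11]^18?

d = √(11² + 11² + ... + 11²) [18 terms] = √(18·11²) = 11√18 ≈ 46.669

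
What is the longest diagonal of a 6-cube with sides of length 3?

d = √(3² + 3² + ... + 3²) [6 terms] = √(6·3²) = 3√6 ≈ 7.34847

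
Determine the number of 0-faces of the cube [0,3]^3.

Number of 0-faces = C(3,0) · 2^(3-0) = 1 · 8 = 8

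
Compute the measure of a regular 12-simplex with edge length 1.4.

For a regular n-simplex with edge a, V = (a^n / n!)·√((n+1)/2^n). With a=1.4, n=12: V ≈ 6.66793e-09.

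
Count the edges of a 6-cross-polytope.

Number of 1-faces = 2^(1+1) · C(6,1+1) = 4 · 15 = 60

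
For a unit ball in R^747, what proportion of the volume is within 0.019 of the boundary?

V(inner)/V(outer) = ((1-0.019)/1)^747 ≈ 5.981e-07, so the shell fraction is 0.9999994019.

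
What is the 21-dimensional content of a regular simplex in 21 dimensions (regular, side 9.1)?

V = (9.1^21 / 21!) · √((21+1) / 2^21) ≈ 0.00874826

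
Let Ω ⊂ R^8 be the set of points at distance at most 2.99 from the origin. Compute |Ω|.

V_8(2.99) = π^(8/2) · (2.99)^8 / Γ(8/2 + 1) ≈ 25927.3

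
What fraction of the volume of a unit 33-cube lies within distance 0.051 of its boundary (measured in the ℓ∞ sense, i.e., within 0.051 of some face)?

The inner cube has side 1-2·0.051 = 0.898 and volume (0.898)^33 ≈ 0.02872, so the shell holds 0.971284 of the volume.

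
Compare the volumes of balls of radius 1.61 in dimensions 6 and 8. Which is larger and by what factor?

V_6(1.61) ≈ 90.0023, V_8(1.61) ≈ 183.229. The 8-ball is larger by a factor of 2.036.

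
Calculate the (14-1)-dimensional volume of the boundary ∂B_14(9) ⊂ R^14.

|∂B_14(9)| = 282429536481·π^7/40 ≈ 2.13255e+13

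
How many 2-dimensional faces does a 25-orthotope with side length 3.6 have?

Choose 2 of 25 axes to span the face (C(25,2) = 300 ways), then fix each of the remaining 23 coordinates at one of its two extreme values (2^23 = 8388608 ways): 300·8388608 = 2516582400.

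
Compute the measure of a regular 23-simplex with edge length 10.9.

For a regular n-simplex with edge a, V = (a^n / n!)·√((n+1)/2^n). With a=10.9, n=23: V ≈ 0.0474871.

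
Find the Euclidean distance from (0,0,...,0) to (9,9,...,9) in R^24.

Diagonal = √24 · 9 ≈ 44.0908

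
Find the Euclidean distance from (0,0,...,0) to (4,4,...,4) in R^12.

Diagonal = √12 · 4 ≈ 13.8564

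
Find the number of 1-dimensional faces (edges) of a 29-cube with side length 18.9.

Number of 1-faces = C(29,1)·2^(29-1) = 29·268435456 = 7784628224.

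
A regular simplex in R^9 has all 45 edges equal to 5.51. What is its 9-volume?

Volume = 5.51^9 · √(10/2^9) / 9! ≈ 1.80288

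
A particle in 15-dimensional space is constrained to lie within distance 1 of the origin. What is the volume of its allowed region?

V_15(1) = π^(15/2) · (1)^15 / Γ(15/2 + 1) = 256·π^7/2027025 ≈ 0.381443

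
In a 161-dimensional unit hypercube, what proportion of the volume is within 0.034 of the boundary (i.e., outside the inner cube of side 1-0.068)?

1 - (1 - 2·0.034)^161 = 1 - 0.932^161 ≈ 0.999988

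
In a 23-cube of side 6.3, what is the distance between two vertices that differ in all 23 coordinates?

Diagonal = √23 · 6.3 ≈ 30.2137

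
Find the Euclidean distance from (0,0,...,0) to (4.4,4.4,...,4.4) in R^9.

||(4.4,4.4,...,4.4)|| = √(9)·4.4 = 13.2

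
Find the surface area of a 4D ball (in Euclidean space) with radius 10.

The surface area of an n-ball is 2π^(n/2) r^(n-1) / Γ(n/2). For n=4, r=10: 2000·π^2 ≈ 19739.2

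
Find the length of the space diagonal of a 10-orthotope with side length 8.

||(8,8,...,8)|| = √(10)·8 ≈ 25.2982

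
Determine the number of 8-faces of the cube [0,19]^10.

Choose 8 of 10 axes to span the face (C(10,8) = 45 ways), then fix each of the remaining 2 coordinates at one of its two extreme values (2^2 = 4 ways): 45·4 = 180.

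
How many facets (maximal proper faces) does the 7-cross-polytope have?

Each 6-face is the convex hull of 7 vertices, one chosen as ±e_i from each of 7 distinct axes: 2^7·C(7,7) = 128.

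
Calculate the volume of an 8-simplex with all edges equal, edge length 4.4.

V_8 = √(9) · 4.4^8 / (8! · 2^(8/2)) ≈ 0.653284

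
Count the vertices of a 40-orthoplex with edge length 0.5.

An n-cross-polytope has 2n vertices; here n = 40, giving 80.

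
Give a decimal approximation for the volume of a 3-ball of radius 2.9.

Volume = π^{3/2}·(2.9)^3/Γ(5/2) ≈ 102.16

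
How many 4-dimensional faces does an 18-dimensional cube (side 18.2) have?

Number of 4-faces = C(18,4) · 2^(18-4) = 3060 · 16384 = 50135040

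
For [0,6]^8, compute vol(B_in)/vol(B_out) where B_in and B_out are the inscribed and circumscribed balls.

V_in / V_out = (r_in/r_out)^8 = (1/√8)^8 = 8^(-8/2) ≈ 0.000244141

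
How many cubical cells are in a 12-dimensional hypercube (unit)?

Number of 3-faces = C(12,3) · 2^(12-3) = 220 · 512 = 112640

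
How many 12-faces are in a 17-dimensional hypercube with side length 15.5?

An n-cube has C(n,k)·2^(n-k) k-faces. Here C(17,12)·2^5 = 6188·32 = 198016.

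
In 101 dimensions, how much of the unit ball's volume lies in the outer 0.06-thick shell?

V(inner)/V(outer) = ((1-0.06)/1)^101 ≈ 0.001932, so the shell fraction is 0.998068.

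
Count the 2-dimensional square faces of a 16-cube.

f_2(16-cube) = (16 choose 2) · 2^14 = 1966080.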